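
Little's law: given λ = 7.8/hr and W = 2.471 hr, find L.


L = λW = 7.8·2.471 = 19.2738

Final: 19.2738


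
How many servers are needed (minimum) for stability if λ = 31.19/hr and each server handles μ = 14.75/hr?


Stability requires cμ > λ ⇔ c > λ/μ.
λ/μ = 31.19/14.75 = 2.1146
Minimum integer c = ⌊2.1146⌋ + 1 = 3
Check: 3·14.75 = 44.25 > 31.19, while 2·14.75 = 29.50 ≤ 31.19

Final: 3 servers


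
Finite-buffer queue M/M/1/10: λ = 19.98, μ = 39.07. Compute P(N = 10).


ρ = λ/μ = 19.98/39.07 = 0.5114
P_K = (1−ρ)ρ^K/(1−ρ^(K+1)) = (0.4886·0.001223)/(1 − 0.0006256)
= 0.0005977/0.999374 = 0.0005981

Final: 0.0005981


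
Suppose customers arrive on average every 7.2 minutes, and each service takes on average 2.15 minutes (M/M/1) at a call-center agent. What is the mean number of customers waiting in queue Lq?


λ = 60/7.2 = 8.3333 /hr
μ = 60/2.15 = 27.9070 /hr
ρ = λ/μ = 8.3333/27.9070 = 0.2986
Lq = ρ²/(1−ρ) = 0.08917/0.7014 = 0.1271

Final: 0.1271


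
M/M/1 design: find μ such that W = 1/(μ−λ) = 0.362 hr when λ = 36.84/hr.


W = 1/(μ−λ) ⇒ μ − λ = 1/W = 1/0.362 = 2.7624
μ = λ + 1/W = 36.84 + 2.7624 = 39.6024 per hr

Final: 39.6024 /hr


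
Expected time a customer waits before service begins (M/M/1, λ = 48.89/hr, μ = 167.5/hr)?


ρ = 48.89/167.5 = 0.2919
Wq = ρ/(μ−λ) = 0.2919/(167.5 − 48.89) = 0.2919/118.61 = 0.002461 hr

Final: 0.002461 hr


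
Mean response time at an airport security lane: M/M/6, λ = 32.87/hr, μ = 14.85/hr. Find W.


a = 2.2135; ρ = 0.3689; P₀ = 0.109022
Lq = P₀·a^c·ρ/(c!(1−ρ)²) = 0.01650
Wq = Lq/λ = 0.01650/32.87 = 0.0005018 hr
W = Wq + 1/μ = 0.0005018 + 0.06734 = 0.06784 hr

Final: 0.06784 hr


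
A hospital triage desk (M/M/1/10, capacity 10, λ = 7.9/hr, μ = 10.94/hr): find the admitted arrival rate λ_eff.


ρ = 0.7221; P_K = (1−ρ)ρ^10/(1−ρ^11) = 0.011021
λ_eff = λ(1 − P_K) = 7.9·(1 − 0.011021) = 7.9·0.988979 = 7.8129 /hr

Final: 7.8129 /hr


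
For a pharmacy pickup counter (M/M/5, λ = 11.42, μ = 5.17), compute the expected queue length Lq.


a = λ/μ = 2.2089; ρ = a/5 = 0.4418
P₀ = 0.108439
Lq = P₀·a^c·ρ / (c!·(1−ρ)²) = 0.108439·52.58693·0.4418/(120·0.31161)
= 0.06737

Final: 0.06737


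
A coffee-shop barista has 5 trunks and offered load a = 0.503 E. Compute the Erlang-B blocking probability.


B(c,a) = (a^c/c!) / Σ_{k=0}^{c} a^k/k!
a^5/5! = 0.0002683
Σ terms (k=0..5): 1.00000 + 0.50300 + 0.12650 + 0.02121 + 0.002667 + 0.0002683 = 1.653651
B = 0.0002683/1.653651 = 0.0001623

Final: 0.0001623


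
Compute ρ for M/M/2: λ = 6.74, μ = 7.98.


ρ = λ/(cμ) = 6.74/(2·7.98) = 6.74/15.96 = 0.4223

Final: 0.4223


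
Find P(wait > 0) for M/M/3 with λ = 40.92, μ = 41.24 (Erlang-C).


a = λ/μ = 0.9922; ρ = a/3 = 0.3307
P₀ = 0.366597 (from M/M/c formula)
C(c,a) = [a^c/(c!(1−ρ))]·P₀ = [0.97690/(6·0.6693)]·0.366597
= 0.24328·0.366597 = 0.089186

Final: 0.089186


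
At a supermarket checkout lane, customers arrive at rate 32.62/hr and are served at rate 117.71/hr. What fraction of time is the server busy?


ρ = λ/μ = 32.62/117.71 = 0.2771

Final: 0.2771


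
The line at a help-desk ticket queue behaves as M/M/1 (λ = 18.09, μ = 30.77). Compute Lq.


ρ = 18.09/30.77 = 0.5879
Lq = ρ²/(1−ρ) = 0.3456/0.4121 = 0.8387

Final: 0.8387


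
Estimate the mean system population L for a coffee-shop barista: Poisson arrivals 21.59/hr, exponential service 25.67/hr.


ρ = λ/μ = 21.59/25.67 = 0.8411
L = ρ/(1−ρ) = 0.8411/(1 − 0.8411) = 0.8411/0.1589 = 5.2917

Final: 5.2917


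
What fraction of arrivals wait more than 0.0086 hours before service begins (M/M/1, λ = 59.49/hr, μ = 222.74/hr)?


ρ = 59.49/222.74 = 0.2671
P(Wq > t) = ρ·e^{−(μ−λ)t} = 0.2671·e^{−1.4040}
= 0.2671·0.245625 = 0.065602

Final: 0.065602


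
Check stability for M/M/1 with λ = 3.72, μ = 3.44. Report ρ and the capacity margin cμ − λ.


Total capacity cμ = 1·3.44 = 3.44/hr
ρ = λ/(cμ) = 3.72/3.44 = 1.0814
Stable ⇔ ρ < 1: NO
Spare capacity = cμ − λ = 3.44 − 3.72 = -0.28/hr

Final: ρ = 1.0814; unstable; margin = -0.28/hr


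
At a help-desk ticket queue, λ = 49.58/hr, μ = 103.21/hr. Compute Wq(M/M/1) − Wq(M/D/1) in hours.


ρ = 49.58/103.21 = 0.4804
Wq(M/M/1) = ρ/(μ−λ) = 0.4804/53.63 = 0.008957 hr
Wq(M/D/1) = ρ/(2(μ−λ)) = 0.004479 hr
Savings = 0.008957 − 0.004479 = 0.004479 hr

Final: 0.004479 hr


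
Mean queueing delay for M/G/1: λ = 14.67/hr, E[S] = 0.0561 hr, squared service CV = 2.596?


ρ = λ·E[S] = 14.67·0.0561 = 0.8230
E[S²] = E[S]²(1+C_s²) = 0.0561²·(1+2.596) = 0.011317
Wq = λ·E[S²]/(2(1−ρ)) = 14.67·0.011317/(2·0.1770) = 0.46896 hr

Final: 0.46896 hr


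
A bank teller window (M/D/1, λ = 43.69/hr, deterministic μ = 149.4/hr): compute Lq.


ρ = 43.69/149.4 = 0.2924
M/D/1: Lq = ρ²/(2(1−ρ)) = 0.08552/(2·0.7076) = 0.06043

Final: 0.06043


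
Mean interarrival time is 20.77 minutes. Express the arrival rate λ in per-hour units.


λ = 1/(interarrival time) in consistent units.
1 hour = 60 min, so λ = 60/20.77 = 2.8888 per hour

Final: 2.8888 /hr


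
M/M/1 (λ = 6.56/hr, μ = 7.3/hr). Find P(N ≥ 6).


ρ = 6.56/7.3 = 0.8986
P(N ≥ n) = ρ^n = 0.8986^6 = 0.526606

Final: 0.526606


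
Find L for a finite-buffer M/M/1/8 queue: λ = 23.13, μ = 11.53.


ρ = 23.13/11.53 = 2.0061
L = ρ[1 − (K+1)ρ^K + Kρ^(K+1)] / [(1−ρ)(1−ρ^(K+1))]
Numerator: 2.0061·(1 − 9·262.283279 + 8·526.158910) = 3710.673428
Denominator: (-1.0061)·(-525.158910) = 528.347212
L = 3710.673428/528.347212 = 7.0232

Final: 7.0232


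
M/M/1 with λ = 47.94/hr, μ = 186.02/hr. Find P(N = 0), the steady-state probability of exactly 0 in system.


ρ = 47.94/186.02 = 0.2577
P_n = (1−ρ)·ρ^n = (1 − 0.2577)·0.2577^0 = 0.7423·1.000000 = 0.742286

Final: 0.742286


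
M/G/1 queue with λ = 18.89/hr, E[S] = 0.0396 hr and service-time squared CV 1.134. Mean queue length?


ρ = λ·E[S] = 18.89·0.0396 = 0.7480
Lq = ρ²(1+C_s²)/(2(1−ρ)) = 0.5596·(1+1.134)/(2·0.2520)
= 0.5596·2.1340/0.5039 = 2.36970

Final: 2.36970


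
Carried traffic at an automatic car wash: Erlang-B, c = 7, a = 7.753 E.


B(7,7.753) = 0.294042 (Erlang-B)
Carried load = a(1 − B) = 7.753·(1 − 0.294042) = 7.753·0.705958 = 5.4733 E

Final: 5.4733 Erlangs


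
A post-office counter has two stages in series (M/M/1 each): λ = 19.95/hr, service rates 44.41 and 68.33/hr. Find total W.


Each node sees arrival rate λ = 19.95/hr (tandem ⇒ throughput preserved).
W₁ = 1/(μ₁−λ) = 1/(44.41−19.95) = 0.04088 hr
W₂ = 1/(μ₂−λ) = 1/(68.33−19.95) = 0.02067 hr
W_total = W₁ + W₂ = 0.04088 + 0.02067 = 0.06155 hr

Final: 0.06155 hr


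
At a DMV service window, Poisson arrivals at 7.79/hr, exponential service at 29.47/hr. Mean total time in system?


W = 1/(μ−λ) = 1/(29.47 − 7.79) = 1/21.68 = 0.04613 hr

Final: 0.04613 hr


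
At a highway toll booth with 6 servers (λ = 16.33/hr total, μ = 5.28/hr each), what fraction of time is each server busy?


ρ = λ/(cμ) = 16.33/(6·5.28) = 16.33/31.68 = 0.5155

Final: 0.5155


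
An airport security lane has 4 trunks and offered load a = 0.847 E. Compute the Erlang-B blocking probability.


B(c,a) = (a^c/c!) / Σ_{k=0}^{c} a^k/k!
a^4/4! = 0.021445
Σ terms (k=0..4): 1.00000 + 0.84700 + 0.35870 + 0.10127 + 0.02144 = 2.328424
B = 0.021445/2.328424 = 0.009210

Final: 0.009210


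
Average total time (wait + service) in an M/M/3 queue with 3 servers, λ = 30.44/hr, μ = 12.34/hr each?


a = 2.4668; ρ = 0.8223; P₀ = 0.048581
Lq = P₀·a^c·ρ/(c!(1−ρ)²) = 3.16324
Wq = Lq/λ = 3.16324/30.44 = 0.10392 hr
W = Wq + 1/μ = 0.10392 + 0.08104 = 0.18495 hr

Final: 0.18495 hr


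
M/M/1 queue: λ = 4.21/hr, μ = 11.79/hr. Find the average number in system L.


ρ = λ/μ = 4.21/11.79 = 0.3571
L = ρ/(1−ρ) = 0.3571/(1 − 0.3571) = 0.3571/0.6429 = 0.5554

Final: 0.5554


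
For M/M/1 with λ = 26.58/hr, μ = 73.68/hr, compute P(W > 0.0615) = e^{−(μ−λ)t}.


W ~ Exponential(μ−λ) for M/M/1.
μ − λ = 73.68 − 26.58 = 47.1000
P(W > t) = e^{−(μ−λ)t} = e^{−2.8967} = 0.055208

Final: 0.055208


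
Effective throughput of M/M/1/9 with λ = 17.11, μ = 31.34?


ρ = 0.5459; P_K = (1−ρ)ρ^9/(1−ρ^10) = 0.001961
λ_eff = λ(1 − P_K) = 17.11·(1 − 0.001961) = 17.11·0.998039 = 17.0764 /hr

Final: 17.0764 /hr


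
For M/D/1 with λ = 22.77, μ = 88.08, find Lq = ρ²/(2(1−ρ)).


ρ = 22.77/88.08 = 0.2585
M/D/1: Lq = ρ²/(2(1−ρ)) = 0.06683/(2·0.7415) = 0.04506

Final: 0.04506


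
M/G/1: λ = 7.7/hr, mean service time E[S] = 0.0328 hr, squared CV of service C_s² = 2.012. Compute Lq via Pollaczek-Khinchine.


ρ = λ·E[S] = 7.7·0.0328 = 0.2526
Lq = ρ²(1+C_s²)/(2(1−ρ)) = 0.06379·(1+2.012)/(2·0.7474)
= 0.06379·3.0120/1.4949 = 0.12852

Final: 0.12852


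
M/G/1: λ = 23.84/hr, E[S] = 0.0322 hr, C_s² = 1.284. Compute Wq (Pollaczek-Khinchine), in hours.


ρ = λ·E[S] = 23.84·0.0322 = 0.7676
E[S²] = E[S]²(1+C_s²) = 0.0322²·(1+1.284) = 0.002368
Wq = λ·E[S²]/(2(1−ρ)) = 23.84·0.002368/(2·0.2324) = 0.12149 hr

Final: 0.12149 hr


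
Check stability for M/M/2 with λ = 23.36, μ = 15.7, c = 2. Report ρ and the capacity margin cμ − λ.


Total capacity cμ = 2·15.7 = 31.40/hr
ρ = λ/(cμ) = 23.36/31.40 = 0.7439
Stable ⇔ ρ < 1: YES
Spare capacity = cμ − λ = 31.40 − 23.36 = 8.04/hr

Final: ρ = 0.7439; stable; margin = 8.04/hr


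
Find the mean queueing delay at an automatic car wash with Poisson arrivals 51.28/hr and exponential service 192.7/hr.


ρ = 51.28/192.7 = 0.2661
Wq = ρ/(μ−λ) = 0.2661/(192.7 − 51.28) = 0.2661/141.42 = 0.001882 hr

Final: 0.001882 hr


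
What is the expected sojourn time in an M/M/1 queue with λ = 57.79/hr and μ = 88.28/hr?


W = 1/(μ−λ) = 1/(88.28 − 57.79) = 1/30.49 = 0.03280 hr

Final: 0.03280 hr


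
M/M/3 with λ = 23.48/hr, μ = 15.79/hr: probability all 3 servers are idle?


a = λ/μ = 23.48/15.79 = 1.4870; ρ = a/c = 0.4957
Σ_{k=0}^{2} a^k/k! (terms k=0..2) = 1.00000 + 1.48702 + 1.10561 = 3.59263
Tail: a^3/(3!(1−ρ)) = 3.28812/(6·0.5043) = 1.08664
P₀ = 1/(3.59263 + 1.08664) = 1/4.67926 = 0.213709

Final: 0.213709


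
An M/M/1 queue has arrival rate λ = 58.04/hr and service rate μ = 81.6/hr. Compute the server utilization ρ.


ρ = λ/μ = 58.04/81.6 = 0.7113

Final: 0.7113


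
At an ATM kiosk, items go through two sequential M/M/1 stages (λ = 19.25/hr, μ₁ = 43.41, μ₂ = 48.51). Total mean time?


Each node sees arrival rate λ = 19.25/hr (tandem ⇒ throughput preserved).
W₁ = 1/(μ₁−λ) = 1/(43.41−19.25) = 0.04139 hr
W₂ = 1/(μ₂−λ) = 1/(48.51−19.25) = 0.03418 hr
W_total = W₁ + W₂ = 0.04139 + 0.03418 = 0.07557 hr

Final: 0.07557 hr


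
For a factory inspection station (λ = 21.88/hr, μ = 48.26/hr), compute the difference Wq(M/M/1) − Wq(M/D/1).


ρ = 21.88/48.26 = 0.4534
Wq(M/M/1) = ρ/(μ−λ) = 0.4534/26.38 = 0.01719 hr
Wq(M/D/1) = ρ/(2(μ−λ)) = 0.008593 hr
Savings = 0.01719 − 0.008593 = 0.008593 hr

Final: 0.008593 hr


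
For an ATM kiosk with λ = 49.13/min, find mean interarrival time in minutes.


Mean interarrival time = 1/λ = 1/49.13 minute = 0.02035 minute
In minutes: 0.02035 × 1 = 0.02035 min

Final: 0.02035 min


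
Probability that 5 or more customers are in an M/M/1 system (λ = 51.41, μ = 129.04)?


ρ = 51.41/129.04 = 0.3984
P(N ≥ n) = ρ^n = 0.3984^5 = 0.010037

Final: 0.010037


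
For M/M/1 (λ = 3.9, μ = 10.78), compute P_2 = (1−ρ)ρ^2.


ρ = 3.9/10.78 = 0.3618
P_n = (1−ρ)·ρ^n = (1 − 0.3618)·0.3618^2 = 0.6382·0.130886 = 0.083534

Final: 0.083534


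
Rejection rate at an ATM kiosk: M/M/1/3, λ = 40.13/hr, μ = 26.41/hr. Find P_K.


ρ = λ/μ = 40.13/26.41 = 1.5195
P_K = (1−ρ)ρ^K/(1−ρ^(K+1)) = (-0.5195·3.508345)/(1 − 5.330931)
= -1.822586/-4.330931 = 0.420830

Final: 0.420830


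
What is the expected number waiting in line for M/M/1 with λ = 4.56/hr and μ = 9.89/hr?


ρ = 4.56/9.89 = 0.4611
Lq = ρ²/(1−ρ) = 0.2126/0.5389 = 0.3945

Final: 0.3945


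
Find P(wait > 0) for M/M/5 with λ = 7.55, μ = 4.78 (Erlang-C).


a = λ/μ = 1.5795; ρ = a/5 = 0.3159
P₀ = 0.205645 (from M/M/c formula)
C(c,a) = [a^c/(c!(1−ρ))]·P₀ = [9.83095/(120·0.6841)]·0.205645
= 0.11976·0.205645 = 0.024627

Final: 0.024627


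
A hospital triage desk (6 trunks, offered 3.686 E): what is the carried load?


B(6,3.686) = 0.094990 (Erlang-B)
Carried load = a(1 − B) = 3.686·(1 − 0.094990) = 3.686·0.905010 = 3.3359 E

Final: 3.3359 Erlangs


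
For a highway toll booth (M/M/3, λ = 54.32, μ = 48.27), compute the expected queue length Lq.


a = λ/μ = 1.1253; ρ = a/3 = 0.3751
P₀ = 0.318611
Lq = P₀·a^c·ρ / (c!·(1−ρ)²) = 0.318611·1.42511·0.3751/(6·0.39048)
= 0.07270

Final: 0.07270


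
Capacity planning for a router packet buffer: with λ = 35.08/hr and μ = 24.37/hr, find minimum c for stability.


Stability requires cμ > λ ⇔ c > λ/μ.
λ/μ = 35.08/24.37 = 1.4395
Minimum integer c = ⌊1.4395⌋ + 1 = 2
Check: 2·24.37 = 48.74 > 35.08, while 1·24.37 = 24.37 ≤ 35.08

Final: 2 servers


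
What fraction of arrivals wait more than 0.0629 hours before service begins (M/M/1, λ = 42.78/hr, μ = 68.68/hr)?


ρ = 42.78/68.68 = 0.6229
P(Wq > t) = ρ·e^{−(μ−λ)t} = 0.6229·e^{−1.6291}
= 0.6229·0.196104 = 0.122151

Final: 0.122151


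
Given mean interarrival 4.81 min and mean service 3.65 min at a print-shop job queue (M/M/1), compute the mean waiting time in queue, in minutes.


λ = 60/4.81 = 12.4740 /hr
μ = 60/3.65 = 16.4384 /hr
ρ = λ/μ = 12.4740/16.4384 = 0.7588
Wq = ρ/(μ−λ) = 0.7588/(16.4384−12.4740) = 0.19142 hr
In minutes: 0.19142·60 = 11.485 min

Final: 11.485 min


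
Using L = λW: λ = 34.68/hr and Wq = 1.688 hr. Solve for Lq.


Lq = λWq = 34.68·1.688 = 58.5398

Final: 58.5398


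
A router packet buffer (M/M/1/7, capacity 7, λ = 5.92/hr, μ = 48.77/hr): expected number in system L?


ρ = 5.92/48.77 = 0.1214
L = ρ[1 − (K+1)ρ^K + Kρ^(K+1)] / [(1−ρ)(1−ρ^(K+1))]
Numerator: 0.1214·(1 − 8·0.0000003883 + 7·0.00000004714) = 0.121386
Denominator: (0.8786)·(1.000000) = 0.878614
L = 0.121386/0.878614 = 0.1382

Final: 0.1382


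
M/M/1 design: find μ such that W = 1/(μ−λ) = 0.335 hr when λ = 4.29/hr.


W = 1/(μ−λ) ⇒ μ − λ = 1/W = 1/0.335 = 2.9851
μ = λ + 1/W = 4.29 + 2.9851 = 7.2751 per hr

Final: 7.2751 /hr


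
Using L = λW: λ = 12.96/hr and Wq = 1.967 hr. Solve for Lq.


Lq = λWq = 12.96·1.967 = 25.4923

Final: 25.4923


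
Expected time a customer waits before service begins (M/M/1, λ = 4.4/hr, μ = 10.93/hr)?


ρ = 4.4/10.93 = 0.4026
Wq = ρ/(μ−λ) = 0.4026/(10.93 − 4.4) = 0.4026/6.53 = 0.06165 hr

Final: 0.06165 hr


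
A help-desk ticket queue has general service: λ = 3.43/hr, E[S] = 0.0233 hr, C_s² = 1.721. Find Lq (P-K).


ρ = λ·E[S] = 3.43·0.0233 = 0.07992
Lq = ρ²(1+C_s²)/(2(1−ρ)) = 0.006387·(1+1.721)/(2·0.9201)
= 0.006387·2.7210/1.8402 = 0.009444

Final: 0.009444


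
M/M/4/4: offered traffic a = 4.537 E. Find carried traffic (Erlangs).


B(4,4.537) = 0.359941 (Erlang-B)
Carried load = a(1 − B) = 4.537·(1 − 0.359941) = 4.537·0.640059 = 2.9039 E

Final: 2.9039 Erlangs


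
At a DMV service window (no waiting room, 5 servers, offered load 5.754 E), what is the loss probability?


B(c,a) = (a^c/c!) / Σ_{k=0}^{c} a^k/k!
a^5/5! = 52.561535
Σ terms (k=0..5): 1.00000 + 5.75400 + 16.55426 + 31.75107 + 45.67391 + 52.56154 = 153.294770
B = 52.561535/153.294770 = 0.342879

Final: 0.342879


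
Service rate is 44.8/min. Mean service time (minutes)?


Mean service time = 1/μ = 1/44.8 minute = 0.02232 minute
In minutes: 0.02232 × 1 = 0.02232 min

Final: 0.02232 min


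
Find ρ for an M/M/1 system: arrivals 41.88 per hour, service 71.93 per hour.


ρ = λ/μ = 41.88/71.93 = 0.5822

Final: 0.5822


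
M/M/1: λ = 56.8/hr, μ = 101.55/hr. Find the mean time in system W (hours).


W = 1/(μ−λ) = 1/(101.55 − 56.8) = 1/44.75 = 0.02235 hr

Final: 0.02235 hr


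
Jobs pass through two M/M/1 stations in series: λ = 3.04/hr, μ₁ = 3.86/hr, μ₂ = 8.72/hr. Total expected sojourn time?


Each node sees arrival rate λ = 3.04/hr (tandem ⇒ throughput preserved).
W₁ = 1/(μ₁−λ) = 1/(3.86−3.04) = 1.21951 hr
W₂ = 1/(μ₂−λ) = 1/(8.72−3.04) = 0.17606 hr
W_total = W₁ + W₂ = 1.21951 + 0.17606 = 1.39557 hr

Final: 1.39557 hr


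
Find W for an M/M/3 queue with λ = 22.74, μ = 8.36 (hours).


a = 2.7201; ρ = 0.9067; P₀ = 0.023057
Lq = P₀·a^c·ρ/(c!(1−ρ)²) = 8.05547
Wq = Lq/λ = 8.05547/22.74 = 0.35424 hr
W = Wq + 1/μ = 0.35424 + 0.11962 = 0.47386 hr

Final: 0.47386 hr


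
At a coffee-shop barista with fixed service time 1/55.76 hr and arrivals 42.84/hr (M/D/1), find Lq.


ρ = 42.84/55.76 = 0.7683
M/D/1: Lq = ρ²/(2(1−ρ)) = 0.5903/(2·0.2317) = 1.27375

Final: 1.27375


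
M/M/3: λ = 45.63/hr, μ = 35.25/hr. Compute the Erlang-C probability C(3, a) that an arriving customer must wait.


a = λ/μ = 1.2945; ρ = a/3 = 0.4315
P₀ = 0.265380 (from M/M/c formula)
C(c,a) = [a^c/(c!(1−ρ))]·P₀ = [2.16907/(6·0.5685)]·0.265380
= 0.63589·0.265380 = 0.168753

Final: 0.168753


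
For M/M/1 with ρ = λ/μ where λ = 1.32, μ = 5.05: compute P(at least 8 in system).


ρ = 1.32/5.05 = 0.2614
P(N ≥ n) = ρ^n = 0.2614^8 = 0.00002179

Final: 0.00002179


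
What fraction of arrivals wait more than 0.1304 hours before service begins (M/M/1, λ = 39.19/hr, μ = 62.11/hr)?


ρ = 39.19/62.11 = 0.6310
P(Wq > t) = ρ·e^{−(μ−λ)t} = 0.6310·e^{−2.9888}
= 0.6310·0.050349 = 0.031769

Final: 0.031769


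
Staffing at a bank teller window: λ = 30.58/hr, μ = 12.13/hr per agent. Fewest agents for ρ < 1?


Stability requires cμ > λ ⇔ c > λ/μ.
λ/μ = 30.58/12.13 = 2.5210
Minimum integer c = ⌊2.5210⌋ + 1 = 3
Check: 3·12.13 = 36.39 > 30.58, while 2·12.13 = 24.26 ≤ 30.58

Final: 3 servers


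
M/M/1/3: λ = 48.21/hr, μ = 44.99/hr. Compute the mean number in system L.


ρ = 48.21/44.99 = 1.0716
L = ρ[1 − (K+1)ρ^K + Kρ^(K+1)] / [(1−ρ)(1−ρ^(K+1))]
Numerator: 1.0716·(1 − 4·1.230448 + 3·1.318513) = 0.036162
Denominator: (-0.07157)·(-0.318513) = 0.022796
L = 0.036162/0.022796 = 1.5863

Final: 1.5863


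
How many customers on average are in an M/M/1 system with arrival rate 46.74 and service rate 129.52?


ρ = λ/μ = 46.74/129.52 = 0.3609
L = ρ/(1−ρ) = 0.3609/(1 − 0.3609) = 0.3609/0.6391 = 0.5646

Final: 0.5646


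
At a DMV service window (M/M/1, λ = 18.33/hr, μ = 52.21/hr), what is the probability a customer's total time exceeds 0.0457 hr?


W ~ Exponential(μ−λ) for M/M/1.
μ − λ = 52.21 − 18.33 = 33.8800
P(W > t) = e^{−(μ−λ)t} = e^{−1.5483} = 0.212606

Final: 0.212606


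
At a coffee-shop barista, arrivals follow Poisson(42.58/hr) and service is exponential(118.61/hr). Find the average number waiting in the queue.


ρ = 42.58/118.61 = 0.3590
Lq = ρ²/(1−ρ) = 0.1289/0.6410 = 0.2011

Final: 0.2011


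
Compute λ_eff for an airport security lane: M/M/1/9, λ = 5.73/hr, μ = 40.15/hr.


ρ = 0.1427; P_K = (1−ρ)ρ^9/(1−ρ^10) = 0.00000002105
λ_eff = λ(1 − P_K) = 5.73·(1 − 0.00000002105) = 5.73·1.000000 = 5.7300 /hr

Final: 5.7300 /hr


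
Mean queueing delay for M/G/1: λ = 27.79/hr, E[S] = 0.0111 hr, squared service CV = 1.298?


ρ = λ·E[S] = 27.79·0.0111 = 0.3085
E[S²] = E[S]²(1+C_s²) = 0.0111²·(1+1.298) = 0.0002831
Wq = λ·E[S²]/(2(1−ρ)) = 27.79·0.0002831/(2·0.6915) = 0.005689 hr

Final: 0.005689 hr


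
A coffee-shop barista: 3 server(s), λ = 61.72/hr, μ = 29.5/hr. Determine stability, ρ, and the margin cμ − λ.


Total capacity cμ = 3·29.5 = 88.50/hr
ρ = λ/(cμ) = 61.72/88.50 = 0.6974
Stable ⇔ ρ < 1: YES
Spare capacity = cμ − λ = 88.50 − 61.72 = 26.78/hr

Final: ρ = 0.6974; stable; margin = 26.78/hr


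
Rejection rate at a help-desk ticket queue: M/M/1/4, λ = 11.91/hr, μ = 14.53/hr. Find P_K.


ρ = λ/μ = 11.91/14.53 = 0.8197
P_K = (1−ρ)ρ^K/(1−ρ^(K+1)) = (0.1803·0.451424)/(1 − 0.370025)
= 0.081399/0.629975 = 0.129210

Final: 0.129210


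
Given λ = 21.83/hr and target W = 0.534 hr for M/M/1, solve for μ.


W = 1/(μ−λ) ⇒ μ − λ = 1/W = 1/0.534 = 1.8727
μ = λ + 1/W = 21.83 + 1.8727 = 23.7027 per hr

Final: 23.7027 /hr


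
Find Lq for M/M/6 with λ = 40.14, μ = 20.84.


a = λ/μ = 1.9261; ρ = a/6 = 0.3210
P₀ = 0.145544
Lq = P₀·a^c·ρ / (c!·(1−ρ)²) = 0.145544·51.05966·0.3210/(720·0.46102)
= 0.007187

Final: 0.007187


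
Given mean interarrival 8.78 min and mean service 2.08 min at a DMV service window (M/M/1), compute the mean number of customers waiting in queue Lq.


λ = 60/8.78 = 6.8337 /hr
μ = 60/2.08 = 28.8462 /hr
ρ = λ/μ = 6.8337/28.8462 = 0.2369
Lq = ρ²/(1−ρ) = 0.05612/0.7631 = 0.07355

Final: 0.07355


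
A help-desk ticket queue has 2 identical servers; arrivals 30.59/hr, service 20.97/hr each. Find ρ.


ρ = λ/(cμ) = 30.59/(2·20.97) = 30.59/41.94 = 0.7294

Final: 0.7294


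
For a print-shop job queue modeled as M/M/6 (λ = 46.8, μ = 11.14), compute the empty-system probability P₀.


a = λ/μ = 46.8/11.14 = 4.2011; ρ = a/c = 0.7002
Σ_{k=0}^{5} a^k/k! (terms k=0..5) = 1.00000 + 4.20108 + 8.82452 + 12.35750 + 12.97871 + 10.90491 = 50.26672
Tail: a^6/(6!(1−ρ)) = 5497.48399/(720·0.2998) = 25.46656
P₀ = 1/(50.26672 + 25.46656) = 1/75.73328 = 0.013204

Final: 0.013204


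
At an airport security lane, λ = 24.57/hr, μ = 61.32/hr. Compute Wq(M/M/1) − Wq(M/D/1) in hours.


ρ = 24.57/61.32 = 0.4007
Wq(M/M/1) = ρ/(μ−λ) = 0.4007/36.75 = 0.01090 hr
Wq(M/D/1) = ρ/(2(μ−λ)) = 0.005451 hr
Savings = 0.01090 − 0.005451 = 0.005451 hr

Final: 0.005451 hr


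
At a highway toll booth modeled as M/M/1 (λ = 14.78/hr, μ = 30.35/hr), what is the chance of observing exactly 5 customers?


ρ = 14.78/30.35 = 0.4870
P_n = (1−ρ)·ρ^n = (1 − 0.4870)·0.4870^5 = 0.5130·0.027389 = 0.014051

Final: 0.014051


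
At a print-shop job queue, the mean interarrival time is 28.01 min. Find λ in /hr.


λ = 1/(interarrival time) in consistent units.
1 hour = 60 min, so λ = 60/28.01 = 2.1421 per hour

Final: 2.1421 /hr


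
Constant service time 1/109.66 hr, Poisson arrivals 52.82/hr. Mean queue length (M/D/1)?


ρ = 52.82/109.66 = 0.4817
M/D/1: Lq = ρ²/(2(1−ρ)) = 0.2320/(2·0.5183) = 0.22380

Final: 0.22380


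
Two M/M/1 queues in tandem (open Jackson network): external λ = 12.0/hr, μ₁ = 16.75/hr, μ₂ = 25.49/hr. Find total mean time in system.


Each node sees arrival rate λ = 12.0/hr (tandem ⇒ throughput preserved).
W₁ = 1/(μ₁−λ) = 1/(16.75−12.0) = 0.21053 hr
W₂ = 1/(μ₂−λ) = 1/(25.49−12.0) = 0.07413 hr
W_total = W₁ + W₂ = 0.21053 + 0.07413 = 0.28466 hr

Final: 0.28466 hr


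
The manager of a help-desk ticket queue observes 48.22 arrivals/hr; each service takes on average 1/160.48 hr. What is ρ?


ρ = λ/μ = 48.22/160.48 = 0.3005

Final: 0.3005


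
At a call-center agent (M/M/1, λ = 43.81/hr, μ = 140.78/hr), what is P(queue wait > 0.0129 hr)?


ρ = 43.81/140.78 = 0.3112
P(Wq > t) = ρ·e^{−(μ−λ)t} = 0.3112·e^{−1.2509}
= 0.3112·0.286243 = 0.089077

Final: 0.089077


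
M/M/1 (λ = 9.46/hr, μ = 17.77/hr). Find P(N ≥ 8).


ρ = 9.46/17.77 = 0.5324
P(N ≥ n) = ρ^n = 0.5324^8 = 0.006451

Final: 0.006451


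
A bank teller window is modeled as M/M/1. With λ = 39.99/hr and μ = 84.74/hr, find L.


ρ = λ/μ = 39.99/84.74 = 0.4719
L = ρ/(1−ρ) = 0.4719/(1 − 0.4719) = 0.4719/0.5281 = 0.8936

Final: 0.8936


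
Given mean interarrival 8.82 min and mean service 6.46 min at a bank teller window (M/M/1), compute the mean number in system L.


λ = 60/8.82 = 6.8027 /hr
μ = 60/6.46 = 9.2879 /hr
ρ = λ/μ = 6.8027/9.2879 = 0.7324
L = ρ/(1−ρ) = 0.7324/0.2676 = 2.7373

Final: 2.7373


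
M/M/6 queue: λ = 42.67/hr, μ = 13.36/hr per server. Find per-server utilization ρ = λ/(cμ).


ρ = λ/(cμ) = 42.67/(6·13.36) = 42.67/80.16 = 0.5323

Final: 0.5323


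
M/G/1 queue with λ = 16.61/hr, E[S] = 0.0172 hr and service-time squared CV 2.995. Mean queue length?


ρ = λ·E[S] = 16.61·0.0172 = 0.2857
Lq = ρ²(1+C_s²)/(2(1−ρ)) = 0.08162·(1+2.995)/(2·0.7143)
= 0.08162·3.9950/1.4286 = 0.22824

Final: 0.22824


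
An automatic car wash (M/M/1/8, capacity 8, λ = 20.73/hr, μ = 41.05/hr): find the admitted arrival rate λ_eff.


ρ = 0.5050; P_K = (1−ρ)ρ^8/(1−ρ^9) = 0.002098
λ_eff = λ(1 − P_K) = 20.73·(1 − 0.002098) = 20.73·0.997902 = 20.6865 /hr

Final: 20.6865 /hr


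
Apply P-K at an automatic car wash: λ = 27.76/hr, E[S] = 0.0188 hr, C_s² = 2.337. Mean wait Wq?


ρ = λ·E[S] = 27.76·0.0188 = 0.5219
E[S²] = E[S]²(1+C_s²) = 0.0188²·(1+2.337) = 0.001179
Wq = λ·E[S²]/(2(1−ρ)) = 27.76·0.001179/(2·0.4781) = 0.03424 hr

Final: 0.03424 hr


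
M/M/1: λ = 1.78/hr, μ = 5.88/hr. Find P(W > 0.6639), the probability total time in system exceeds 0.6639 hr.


W ~ Exponential(μ−λ) for M/M/1.
μ − λ = 5.88 − 1.78 = 4.1000
P(W > t) = e^{−(μ−λ)t} = e^{−2.7220} = 0.065744

Final: 0.065744


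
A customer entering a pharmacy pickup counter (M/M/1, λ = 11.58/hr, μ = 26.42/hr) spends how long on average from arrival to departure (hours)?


W = 1/(μ−λ) = 1/(26.42 − 11.58) = 1/14.84 = 0.06739 hr

Final: 0.06739 hr


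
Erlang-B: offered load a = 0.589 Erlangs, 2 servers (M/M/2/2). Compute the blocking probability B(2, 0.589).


B(c,a) = (a^c/c!) / Σ_{k=0}^{c} a^k/k!
a^2/2! = 0.173460
Σ terms (k=0..2): 1.00000 + 0.58900 + 0.17346 = 1.762460
B = 0.173460/1.762460 = 0.098420

Final: 0.098420


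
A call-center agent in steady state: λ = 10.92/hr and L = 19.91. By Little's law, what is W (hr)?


W = L/λ = 19.91/10.92 = 1.8233 hr

Final: 1.8233 hr


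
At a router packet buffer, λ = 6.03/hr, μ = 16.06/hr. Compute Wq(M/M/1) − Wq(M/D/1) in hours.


ρ = 6.03/16.06 = 0.3755
Wq(M/M/1) = ρ/(μ−λ) = 0.3755/10.03 = 0.03743 hr
Wq(M/D/1) = ρ/(2(μ−λ)) = 0.01872 hr
Savings = 0.03743 − 0.01872 = 0.01872 hr

Final: 0.01872 hr


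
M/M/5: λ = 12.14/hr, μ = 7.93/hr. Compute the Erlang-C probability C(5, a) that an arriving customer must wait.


a = λ/μ = 1.5309; ρ = a/5 = 0.3062
P₀ = 0.215957 (from M/M/c formula)
C(c,a) = [a^c/(c!(1−ρ))]·P₀ = [8.40867/(120·0.6938)]·0.215957
= 0.10099·0.215957 = 0.021811

Final: 0.021811


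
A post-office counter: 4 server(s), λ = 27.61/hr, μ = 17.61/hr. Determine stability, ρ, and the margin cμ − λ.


Total capacity cμ = 4·17.61 = 70.44/hr
ρ = λ/(cμ) = 27.61/70.44 = 0.3920
Stable ⇔ ρ < 1: YES
Spare capacity = cμ − λ = 70.44 − 27.61 = 42.83/hr

Final: ρ = 0.3920; stable; margin = 42.83/hr


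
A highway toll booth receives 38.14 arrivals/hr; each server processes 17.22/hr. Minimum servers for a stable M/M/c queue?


Stability requires cμ > λ ⇔ c > λ/μ.
λ/μ = 38.14/17.22 = 2.2149
Minimum integer c = ⌊2.2149⌋ + 1 = 3
Check: 3·17.22 = 51.66 > 38.14, while 2·17.22 = 34.44 ≤ 38.14

Final: 3 servers


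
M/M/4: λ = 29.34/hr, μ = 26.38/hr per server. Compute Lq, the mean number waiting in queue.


a = λ/μ = 1.1122; ρ = a/4 = 0.2781
P₀ = 0.328049
Lq = P₀·a^c·ρ / (c!·(1−ρ)²) = 0.328049·1.53018·0.2781/(24·0.52121)
= 0.01116

Final: 0.01116


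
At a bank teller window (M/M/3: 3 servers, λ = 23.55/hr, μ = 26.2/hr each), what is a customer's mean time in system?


a = 0.8989; ρ = 0.2996; P₀ = 0.403936
Lq = P₀·a^c·ρ/(c!(1−ρ)²) = 0.02986
Wq = Lq/λ = 0.02986/23.55 = 0.001268 hr
W = Wq + 1/μ = 0.001268 + 0.03817 = 0.03944 hr

Final: 0.03944 hr


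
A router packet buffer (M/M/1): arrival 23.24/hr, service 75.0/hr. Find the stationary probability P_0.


ρ = 23.24/75.0 = 0.3099
P_n = (1−ρ)·ρ^n = (1 − 0.3099)·0.3099^0 = 0.6901·1.000000 = 0.690133

Final: 0.690133


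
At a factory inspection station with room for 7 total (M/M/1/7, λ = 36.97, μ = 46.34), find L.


ρ = 36.97/46.34 = 0.7978
L = ρ[1 − (K+1)ρ^K + Kρ^(K+1)] / [(1−ρ)(1−ρ^(K+1))]
Numerator: 0.7978·(1 − 8·0.205709 + 7·0.164115) = 0.401395
Denominator: (0.2022)·(0.835885) = 0.169017
L = 0.401395/0.169017 = 2.3749

Final: 2.3749


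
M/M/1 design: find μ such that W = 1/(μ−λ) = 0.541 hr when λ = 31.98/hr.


W = 1/(μ−λ) ⇒ μ − λ = 1/W = 1/0.541 = 1.8484
μ = λ + 1/W = 31.98 + 1.8484 = 33.8284 per hr

Final: 33.8284 /hr


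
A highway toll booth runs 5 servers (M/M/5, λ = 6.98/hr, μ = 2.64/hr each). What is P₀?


a = λ/μ = 6.98/2.64 = 2.6439; ρ = a/c = 0.5288
Σ_{k=0}^{4} a^k/k! (terms k=0..4) = 1.00000 + 2.64394 + 3.49521 + 3.08037 + 2.03608 = 12.25560
Tail: a^5/(5!(1−ρ)) = 129.19850/(120·0.4712) = 2.28486
P₀ = 1/(12.25560 + 2.28486) = 1/14.54046 = 0.068774

Final: 0.068774


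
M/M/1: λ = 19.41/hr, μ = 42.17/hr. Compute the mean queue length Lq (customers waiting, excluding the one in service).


ρ = 19.41/42.17 = 0.4603
Lq = ρ²/(1−ρ) = 0.2119/0.5397 = 0.3925

Final: 0.3925


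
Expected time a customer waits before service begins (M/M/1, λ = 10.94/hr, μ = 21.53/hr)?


ρ = 10.94/21.53 = 0.5081
Wq = ρ/(μ−λ) = 0.5081/(21.53 − 10.94) = 0.5081/10.59 = 0.04798 hr

Final: 0.04798 hr


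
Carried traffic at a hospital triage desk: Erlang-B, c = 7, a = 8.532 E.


B(7,8.532) = 0.337340 (Erlang-B)
Carried load = a(1 − B) = 8.532·(1 − 0.337340) = 8.532·0.662660 = 5.6538 E

Final: 5.6538 Erlangs


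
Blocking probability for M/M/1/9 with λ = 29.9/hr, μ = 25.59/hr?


ρ = λ/μ = 29.9/25.59 = 1.1684
P_K = (1−ρ)ρ^K/(1−ρ^(K+1)) = (-0.1684·4.058898)/(1 − 4.742518)
= -0.683621/-3.742518 = 0.182663

Final: 0.182663


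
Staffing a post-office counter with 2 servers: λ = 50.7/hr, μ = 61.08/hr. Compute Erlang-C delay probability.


a = λ/μ = 0.8301; ρ = a/2 = 0.4150
P₀ = 0.413398 (from M/M/c formula)
C(c,a) = [a^c/(c!(1−ρ))]·P₀ = [0.68900/(2·0.5850)]·0.413398
= 0.58892·0.413398 = 0.243457

Final: 0.243457


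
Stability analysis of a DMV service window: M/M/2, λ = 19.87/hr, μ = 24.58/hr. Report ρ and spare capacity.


Total capacity cμ = 2·24.58 = 49.16/hr
ρ = λ/(cμ) = 19.87/49.16 = 0.4042
Stable ⇔ ρ < 1: YES
Spare capacity = cμ − λ = 49.16 − 19.87 = 29.29/hr

Final: ρ = 0.4042; stable; margin = 29.29/hr


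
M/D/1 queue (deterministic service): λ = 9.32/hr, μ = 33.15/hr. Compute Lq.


ρ = 9.32/33.15 = 0.2811
M/D/1: Lq = ρ²/(2(1−ρ)) = 0.07904/(2·0.7189) = 0.05498

Final: 0.05498


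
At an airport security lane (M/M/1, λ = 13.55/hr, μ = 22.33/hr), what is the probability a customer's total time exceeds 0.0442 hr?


W ~ Exponential(μ−λ) for M/M/1.
μ − λ = 22.33 − 13.55 = 8.7800
P(W > t) = e^{−(μ−λ)t} = e^{−0.3881} = 0.678361

Final: 0.678361


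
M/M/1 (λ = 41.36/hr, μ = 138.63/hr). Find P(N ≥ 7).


ρ = 41.36/138.63 = 0.2983
P(N ≥ n) = ρ^n = 0.2983^7 = 0.0002104

Final: 0.0002104


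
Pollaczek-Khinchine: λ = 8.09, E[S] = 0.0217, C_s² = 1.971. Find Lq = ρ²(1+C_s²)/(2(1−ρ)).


ρ = λ·E[S] = 8.09·0.0217 = 0.1756
Lq = ρ²(1+C_s²)/(2(1−ρ)) = 0.03082·(1+1.971)/(2·0.8244)
= 0.03082·2.9710/1.6489 = 0.05553

Final: 0.05553


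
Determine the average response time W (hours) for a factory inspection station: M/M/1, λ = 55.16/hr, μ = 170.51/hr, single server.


W = 1/(μ−λ) = 1/(170.51 − 55.16) = 1/115.35 = 0.008669 hr

Final: 0.008669 hr


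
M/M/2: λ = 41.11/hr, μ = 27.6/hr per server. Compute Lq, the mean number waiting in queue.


a = λ/μ = 1.4895; ρ = a/2 = 0.7447
P₀ = 0.146298
Lq = P₀·a^c·ρ / (c!·(1−ρ)²) = 0.146298·2.21859·0.7447/(2·0.06515)
= 1.85503

Final: 1.85503


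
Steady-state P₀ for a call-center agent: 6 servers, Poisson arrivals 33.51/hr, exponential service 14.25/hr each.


a = λ/μ = 33.51/14.25 = 2.3516; ρ = a/c = 0.3919
Σ_{k=0}^{5} a^k/k! (terms k=0..5) = 1.00000 + 2.35158 + 2.76496 + 2.16734 + 1.27417 + 0.59926 = 10.15731
Tail: a^6/(6!(1−ρ)) = 169.10536/(720·0.6081) = 0.38625
P₀ = 1/(10.15731 + 0.38625) = 1/10.54357 = 0.094845

Final: 0.094845


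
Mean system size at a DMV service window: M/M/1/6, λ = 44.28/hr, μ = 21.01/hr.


ρ = 44.28/21.01 = 2.1076
L = ρ[1 − (K+1)ρ^K + Kρ^(K+1)] / [(1−ρ)(1−ρ^(K+1))]
Numerator: 2.1076·(1 − 7·87.637375 + 6·184.701711) = 1044.823891
Denominator: (-1.1076)·(-183.701711) = 203.462104
L = 1044.823891/203.462104 = 5.1352

Final: 5.1352


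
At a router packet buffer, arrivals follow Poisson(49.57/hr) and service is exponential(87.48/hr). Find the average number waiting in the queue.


ρ = 49.57/87.48 = 0.5666
Lq = ρ²/(1−ρ) = 0.3211/0.4334 = 0.7409

Final: 0.7409


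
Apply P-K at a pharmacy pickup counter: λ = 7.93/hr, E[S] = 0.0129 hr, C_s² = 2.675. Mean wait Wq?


ρ = λ·E[S] = 7.93·0.0129 = 0.1023
E[S²] = E[S]²(1+C_s²) = 0.0129²·(1+2.675) = 0.0006116
Wq = λ·E[S²]/(2(1−ρ)) = 7.93·0.0006116/(2·0.8977) = 0.002701 hr

Final: 0.002701 hr


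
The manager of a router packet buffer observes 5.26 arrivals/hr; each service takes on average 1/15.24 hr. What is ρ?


ρ = λ/μ = 5.26/15.24 = 0.3451

Final: 0.3451


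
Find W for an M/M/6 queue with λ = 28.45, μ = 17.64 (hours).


a = 1.6128; ρ = 0.2688; P₀ = 0.199248
Lq = P₀·a^c·ρ/(c!(1−ρ)²) = 0.002449
Wq = Lq/λ = 0.002449/28.45 = 0.00008607 hr
W = Wq + 1/μ = 0.00008607 + 0.05669 = 0.05678 hr

Final: 0.05678 hr


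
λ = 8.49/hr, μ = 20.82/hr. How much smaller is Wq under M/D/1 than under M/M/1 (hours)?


ρ = 8.49/20.82 = 0.4078
Wq(M/M/1) = ρ/(μ−λ) = 0.4078/12.33 = 0.03307 hr
Wq(M/D/1) = ρ/(2(μ−λ)) = 0.01654 hr
Savings = 0.03307 − 0.01654 = 0.01654 hr

Final: 0.01654 hr


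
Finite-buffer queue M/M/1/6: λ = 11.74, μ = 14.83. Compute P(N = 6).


ρ = λ/μ = 11.74/14.83 = 0.7916
P_K = (1−ρ)ρ^K/(1−ρ^(K+1)) = (0.2084·0.246128)/(1 − 0.194845)
= 0.051284/0.805155 = 0.063694

Final: 0.063694


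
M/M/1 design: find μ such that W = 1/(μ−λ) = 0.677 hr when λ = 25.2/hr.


W = 1/(μ−λ) ⇒ μ − λ = 1/W = 1/0.677 = 1.4771
μ = λ + 1/W = 25.2 + 1.4771 = 26.6771 per hr

Final: 26.6771 /hr


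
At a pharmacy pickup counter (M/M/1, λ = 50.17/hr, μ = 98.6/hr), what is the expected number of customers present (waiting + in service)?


ρ = λ/μ = 50.17/98.6 = 0.5088
L = ρ/(1−ρ) = 0.5088/(1 − 0.5088) = 0.5088/0.4912 = 1.0359

Final: 1.0359


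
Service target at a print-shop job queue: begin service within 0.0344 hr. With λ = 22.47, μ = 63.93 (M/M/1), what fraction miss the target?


ρ = 22.47/63.93 = 0.3515
P(Wq > t) = ρ·e^{−(μ−λ)t} = 0.3515·e^{−1.4262}
= 0.3515·0.240214 = 0.084430

Final: 0.084430


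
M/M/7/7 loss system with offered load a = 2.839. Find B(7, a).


B(c,a) = (a^c/c!) / Σ_{k=0}^{c} a^k/k!
a^7/7! = 0.294936
Σ terms (k=0..7): 1.00000 + 2.83900 + 4.02996 + 3.81369 + 2.70676 + 1.53690 + 0.72721 + 0.29494 = 16.948456
B = 0.294936/16.948456 = 0.017402

Final: 0.017402


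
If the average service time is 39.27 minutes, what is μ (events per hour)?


μ = 1/(service time) in consistent units.
1 hour = 60 min, so μ = 60/39.27 = 1.5279 per hour

Final: 1.5279 /hr


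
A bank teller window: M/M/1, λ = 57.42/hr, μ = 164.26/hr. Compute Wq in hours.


ρ = 57.42/164.26 = 0.3496
Wq = ρ/(μ−λ) = 0.3496/(164.26 − 57.42) = 0.3496/106.84 = 0.003272 hr

Final: 0.003272 hr


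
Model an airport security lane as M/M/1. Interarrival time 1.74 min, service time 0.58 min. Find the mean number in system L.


λ = 60/1.74 = 34.4828 /hr
μ = 60/0.58 = 103.4483 /hr
ρ = λ/μ = 34.4828/103.4483 = 0.3333
L = ρ/(1−ρ) = 0.3333/0.6667 = 0.5000

Final: 0.5000


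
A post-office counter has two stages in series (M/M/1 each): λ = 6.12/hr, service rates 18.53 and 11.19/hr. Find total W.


Each node sees arrival rate λ = 6.12/hr (tandem ⇒ throughput preserved).
W₁ = 1/(μ₁−λ) = 1/(18.53−6.12) = 0.08058 hr
W₂ = 1/(μ₂−λ) = 1/(11.19−6.12) = 0.19724 hr
W_total = W₁ + W₂ = 0.08058 + 0.19724 = 0.27782 hr

Final: 0.27782 hr


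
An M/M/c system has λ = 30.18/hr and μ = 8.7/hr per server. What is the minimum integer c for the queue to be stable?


Stability requires cμ > λ ⇔ c > λ/μ.
λ/μ = 30.18/8.7 = 3.4690
Minimum integer c = ⌊3.4690⌋ + 1 = 4
Check: 4·8.7 = 34.80 > 30.18, while 3·8.7 = 26.10 ≤ 30.18

Final: 4 servers


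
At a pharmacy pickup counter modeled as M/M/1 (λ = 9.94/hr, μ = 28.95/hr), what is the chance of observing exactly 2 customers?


ρ = 9.94/28.95 = 0.3434
P_n = (1−ρ)·ρ^n = (1 − 0.3434)·0.3434^2 = 0.6566·0.117890 = 0.077412

Final: 0.077412


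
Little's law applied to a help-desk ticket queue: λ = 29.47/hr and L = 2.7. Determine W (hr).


W = L/λ = 2.7/29.47 = 0.09162 hr

Final: 0.09162 hr


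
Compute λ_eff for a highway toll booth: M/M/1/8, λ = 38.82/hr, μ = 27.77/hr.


ρ = 1.3979; P_K = (1−ρ)ρ^8/(1−ρ^9) = 0.299331
λ_eff = λ(1 − P_K) = 38.82·(1 − 0.299331) = 38.82·0.700669 = 27.2000 /hr

Final: 27.2000 /hr


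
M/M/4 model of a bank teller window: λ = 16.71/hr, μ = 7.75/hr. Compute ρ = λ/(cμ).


ρ = λ/(cμ) = 16.71/(4·7.75) = 16.71/31.00 = 0.5390

Final: 0.5390


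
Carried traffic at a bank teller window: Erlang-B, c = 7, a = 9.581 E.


B(7,9.581) = 0.389860 (Erlang-B)
Carried load = a(1 − B) = 9.581·(1 − 0.389860) = 9.581·0.610140 = 5.8457 E

Final: 5.8457 Erlangs


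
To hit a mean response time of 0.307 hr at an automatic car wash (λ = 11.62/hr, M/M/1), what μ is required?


W = 1/(μ−λ) ⇒ μ − λ = 1/W = 1/0.307 = 3.2573
μ = λ + 1/W = 11.62 + 3.2573 = 14.8773 per hr

Final: 14.8773 /hr


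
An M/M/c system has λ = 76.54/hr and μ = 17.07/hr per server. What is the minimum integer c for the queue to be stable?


Stability requires cμ > λ ⇔ c > λ/μ.
λ/μ = 76.54/17.07 = 4.4839
Minimum integer c = ⌊4.4839⌋ + 1 = 5
Check: 5·17.07 = 85.35 > 76.54, while 4·17.07 = 68.28 ≤ 76.54

Final: 5 servers


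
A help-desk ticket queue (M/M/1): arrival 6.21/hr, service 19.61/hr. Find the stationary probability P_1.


ρ = 6.21/19.61 = 0.3167
P_n = (1−ρ)·ρ^n = (1 − 0.3167)·0.3167^1 = 0.6833·0.316675 = 0.216392

Final: 0.216392


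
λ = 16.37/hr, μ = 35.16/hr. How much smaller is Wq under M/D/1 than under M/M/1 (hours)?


ρ = 16.37/35.16 = 0.4656
Wq(M/M/1) = ρ/(μ−λ) = 0.4656/18.79 = 0.02478 hr
Wq(M/D/1) = ρ/(2(μ−λ)) = 0.01239 hr
Savings = 0.02478 − 0.01239 = 0.01239 hr

Final: 0.01239 hr


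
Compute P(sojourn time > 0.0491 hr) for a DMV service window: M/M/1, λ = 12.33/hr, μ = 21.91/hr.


W ~ Exponential(μ−λ) for M/M/1.
μ − λ = 21.91 − 12.33 = 9.5800
P(W > t) = e^{−(μ−λ)t} = e^{−0.4704} = 0.624766

Final: 0.624766


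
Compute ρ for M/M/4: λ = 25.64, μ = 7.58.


ρ = λ/(cμ) = 25.64/(4·7.58) = 25.64/30.32 = 0.8456

Final: 0.8456


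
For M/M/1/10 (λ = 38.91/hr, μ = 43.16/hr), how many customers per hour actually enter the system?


ρ = 0.9015; P_K = (1−ρ)ρ^10/(1−ρ^11) = 0.051336
λ_eff = λ(1 − P_K) = 38.91·(1 − 0.051336) = 38.91·0.948664 = 36.9125 /hr

Final: 36.9125 /hr
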